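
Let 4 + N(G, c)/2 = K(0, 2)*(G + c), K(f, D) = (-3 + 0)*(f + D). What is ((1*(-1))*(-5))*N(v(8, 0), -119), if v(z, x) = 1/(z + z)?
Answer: 28385/4 ≈ 7096.3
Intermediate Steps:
K(f, D) = -3*D - 3*f (K(f, D) = -3*(D + f) = -3*D - 3*f)
v(z, x) = 1/(2*z)
N(G, c) = -8 - 12*G - 12*c (N(G, c) = -8 + 2*((-3*2 - 3*0)*(G + c)) = -8 + 2*((-6 + 0)*(G + c)) = -8 + 2*(-6*(G + c)) = -8 + 2*(-6*G - 6*c) = -8 + (-12*G - 12*c) = -8 - 12*G - 12*c)
((1*(-1))*(-5))*N(v(8, 0), -119) = ((1*(-1))*(-5))*(-8 - 6/8 - 12*(-119)) = (-1*(-5))*(-8 - 6/8 + 1428) = 5*(-8 - 12*1/16 + 1428) = 5*(-8 - 3/4 + 1428) = 5*(5677/4) = 28385/4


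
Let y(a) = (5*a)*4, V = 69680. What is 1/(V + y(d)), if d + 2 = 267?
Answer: 1/74980 ≈ 1.3337e-5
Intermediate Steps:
d = 265 (d = -2 + 267 = 265)
y(a) = 20*a
1/(V + y(d)) = 1/(69680 + 20*265) = 1/(69680 + 5300) = 1/74980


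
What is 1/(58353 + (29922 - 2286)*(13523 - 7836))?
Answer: 1/157224285 ≈ 6.3603e-9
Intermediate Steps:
1/(58353 + (29922 - 2286)*(13523 - 7836)) = 1/(58353 + 27636*5687) = 1/(58353 + 157165932) = 1/157224285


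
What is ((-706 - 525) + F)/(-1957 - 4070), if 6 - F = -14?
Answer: 173/861 ≈ 0.20093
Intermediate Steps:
F = 20 (F = 6 - 1*(-14) = 6 + 14 = 20)
((-706 - 525) + F)/(-1957 - 4070) = ((-706 - 525) + 20)/(-1957 - 4070) = (-1231 + 20)/(-6027) = -1211*(-1/6027) = 173/861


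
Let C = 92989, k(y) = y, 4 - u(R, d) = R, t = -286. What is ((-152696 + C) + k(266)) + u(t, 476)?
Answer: -59151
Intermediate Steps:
u(R, d) = 4 - R
((-152696 + C) + k(266)) + u(t, 476) = ((-152696 + 92989) + 266) + (4 - 1*(-286)) = (-59707 + 266) + (4 + 286) = -59441 + 290 = -59151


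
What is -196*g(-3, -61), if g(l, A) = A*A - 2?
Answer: -728924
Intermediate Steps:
g(l, A) = -2 + A**2 (g(l, A) = A**2 - 2 = -2 + A**2)
-196*g(-3, -61) = -196*(-2 + (-61)**2) = -196*(-2 + 3721) = -196*3719 = -728924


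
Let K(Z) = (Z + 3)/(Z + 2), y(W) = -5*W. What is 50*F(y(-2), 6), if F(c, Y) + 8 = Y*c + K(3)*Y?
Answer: 2960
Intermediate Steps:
K(Z) = (3 + Z)/(2 + Z)
F(c, Y) = -8 + 6*Y/5 + Y*c (F(c, Y) = -8 + (Y*c + ((3 + 3)/(2 + 3))*Y) = -8 + (Y*c + (6/5)*Y) = -8 + (Y*c + ((1/5)*6)*Y) = -8 + (Y*c + 6*Y/5) = -8 + (6*Y/5 + Y*c) = -8 + 6*Y/5 + Y*c)
50*F(y(-2), 6) = 50*(-8 + (6/5)*6 + 6*(-5*(-2))) = 50*(-8 + 36/5 + 6*10) = 50*(-8 + 36/5 + 60) = 50*(296/5) = 2960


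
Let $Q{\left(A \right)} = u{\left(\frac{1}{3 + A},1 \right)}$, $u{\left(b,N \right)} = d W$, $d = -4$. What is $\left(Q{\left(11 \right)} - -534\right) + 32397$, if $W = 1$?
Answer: $32927$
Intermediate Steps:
$u{\left(b,N \right)} = -4$ ($u{\left(b,N \right)} = \left(-4\right) 1 = -4$)
$Q{\left(A \right)} = -4$
$\left(Q{\left(11 \right)} - -534\right) + 32397 = \left(-4 - -534\right) + 32397 = \left(-4 + 534\right) + 32397 = 530 + 32397 = 32927$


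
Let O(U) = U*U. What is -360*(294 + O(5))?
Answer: -114840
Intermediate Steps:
O(U) = U²
-360*(294 + O(5)) = -360*(294 + 5²) = -360*(294 + 25) = -360*319 = -114840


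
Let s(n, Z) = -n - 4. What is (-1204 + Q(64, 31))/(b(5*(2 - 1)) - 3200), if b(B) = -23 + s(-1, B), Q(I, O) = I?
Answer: 570/1613 ≈ 0.35338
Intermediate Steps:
s(n, Z) = -4 - n
b(B) = -26 (b(B) = -23 + (-4 - 1*(-1)) = -23 + (-4 + 1) = -23 - 3 = -26)
(-1204 + Q(64, 31))/(b(5*(2 - 1)) - 3200) = (-1204 + 64)/(-26 - 3200) = -1140/(-3226) = -1140*(-1/3226) = 570/1613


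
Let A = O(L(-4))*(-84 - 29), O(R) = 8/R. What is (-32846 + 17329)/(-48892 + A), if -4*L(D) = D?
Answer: 263/844 ≈ 0.31161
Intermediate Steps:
L(D) = -D/4
A = -904 (A = (8/((-1/4*(-4))))*(-84 - 29) = (8/1)*(-113) = (8*1)*(-113) = 8*(-113) = -904)
(-32846 + 17329)/(-48892 + A) = (-32846 + 17329)/(-48892 - 904) = -15517/(-49796) = -15517*(-1/49796) = 263/844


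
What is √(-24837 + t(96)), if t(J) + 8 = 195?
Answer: 5*I*√986 ≈ 157.0*I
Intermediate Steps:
t(J) = 187 (t(J) = -8 + 195 = 187)
√(-24837 + t(96)) = √(-24837 + 187) = √(-24650) = 5*I*√986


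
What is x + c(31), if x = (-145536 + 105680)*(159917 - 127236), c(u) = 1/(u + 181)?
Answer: -276137194431/212 ≈ -1.3025e+9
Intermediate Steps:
c(u) = 1/(181 + u)
x = -1302533936 (x = -39856*32681 = -1302533936)
x + c(31) = -1302533936 + 1/(181 + 31) = -1302533936 + 1/212 = -276137194431/212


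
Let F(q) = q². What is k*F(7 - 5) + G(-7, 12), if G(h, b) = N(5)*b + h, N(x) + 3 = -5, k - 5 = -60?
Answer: -323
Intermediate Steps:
k = -55 (k = 5 - 60 = -55)
N(x) = -8 (N(x) = -3 - 5 = -8)
G(h, b) = h - 8*b (G(h, b) = -8*b + h = h - 8*b)
k*F(7 - 5) + G(-7, 12) = -55*(7 - 5)² + (-7 - 8*12) = -55*2² + (-7 - 96) = -55*4 - 103 = -220 - 103 = -323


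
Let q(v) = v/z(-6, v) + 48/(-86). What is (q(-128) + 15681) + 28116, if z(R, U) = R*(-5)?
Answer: 28245953/645 ≈ 43792.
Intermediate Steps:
z(R, U) = -5*R
q(v) = -24/43 + v/30 (q(v) = v/((-5*(-6))) + 48/(-86) = v/30 + 48*(-1/86) = v*(1/30) - 24/43 = v/30 - 24/43 = -24/43 + v/30)
(q(-128) + 15681) + 28116 = ((-24/43 + (1/30)*(-128)) + 15681) + 28116 = ((-24/43 - 64/15) + 15681) + 28116 = (-3112/645 + 15681) + 28116 = 10111133/645 + 28116 = 28245953/645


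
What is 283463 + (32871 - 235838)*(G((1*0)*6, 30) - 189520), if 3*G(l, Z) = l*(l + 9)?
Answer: 38466589303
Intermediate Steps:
G(l, Z) = l*(9 + l)/3 (G(l, Z) = (l*(l + 9))/3 = (l*(9 + l))/3 = l*(9 + l)/3)
283463 + (32871 - 235838)*(G((1*0)*6, 30) - 189520) = 283463 + (32871 - 235838)*(((1*0)*6)*(9 + (1*0)*6)/3 - 189520) = 283463 - 202967*((0*6)*(9 + 0*6)/3 - 189520) = 283463 - 202967*((⅓)*0*(9 + 0) - 189520) = 283463 - 202967*((⅓)*0*9 - 189520) = 283463 - 202967*(0 - 189520) = 283463 - 202967*(-189520) = 283463 + 38466305840 = 38466589303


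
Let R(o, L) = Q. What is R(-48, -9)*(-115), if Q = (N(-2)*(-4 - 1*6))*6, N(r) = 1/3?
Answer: 2300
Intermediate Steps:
N(r) = 1/3
Q = -20 (Q = ((-4 - 1*6)/3)*6 = ((-4 - 6)/3)*6 = ((1/3)*(-10))*6 = -10/3*6 = -20)
R(o, L) = -20
R(-48, -9)*(-115) = -20*(-115) = 2300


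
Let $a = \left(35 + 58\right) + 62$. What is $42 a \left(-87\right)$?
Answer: $-566370$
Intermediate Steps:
$a = 155$ ($a = 93 + 62 = 155$)
$42 a \left(-87\right) = 42 \cdot 155 \left(-87\right) = 6510 \left(-87\right) = -566370$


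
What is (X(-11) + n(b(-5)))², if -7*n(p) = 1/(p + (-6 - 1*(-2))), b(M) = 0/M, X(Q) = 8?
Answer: 50625/784 ≈ 64.573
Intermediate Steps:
b(M) = 0
n(p) = -1/(7*(-4 + p)) (n(p) = -1/(7*(p + (-6 - 1*(-2)))) = -1/(7*(p + (-6 + 2))) = -1/(7*(p - 4)) = -1/(7*(-4 + p)))
(X(-11) + n(b(-5)))² = (8 - 1/(-28 + 7*0))² = (8 - 1/(-28 + 0))² = (8 - 1/(-28))² = (8 - 1*(-1/28))² = (8 + 1/28)² = (225/28)² = 50625/784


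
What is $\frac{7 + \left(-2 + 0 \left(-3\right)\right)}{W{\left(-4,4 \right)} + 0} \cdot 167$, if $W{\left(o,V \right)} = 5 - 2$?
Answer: $\frac{835}{3} \approx 278.33$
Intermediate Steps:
$W{\left(o,V \right)} = 3$ ($W{\left(o,V \right)} = 5 - 2 = 3$)
$\frac{7 + \left(-2 + 0 \left(-3\right)\right)}{W{\left(-4,4 \right)} + 0} \cdot 167 = \frac{7 + \left(-2 + 0 \left(-3\right)\right)}{3 + 0} \cdot 167 = \frac{7 + \left(-2 + 0\right)}{3} \cdot 167 = \left(7 - 2\right) \frac{1}{3} \cdot 167 = 5 \cdot \frac{1}{3} \cdot 167 = \frac{5}{3} \cdot 167 = \frac{835}{3}$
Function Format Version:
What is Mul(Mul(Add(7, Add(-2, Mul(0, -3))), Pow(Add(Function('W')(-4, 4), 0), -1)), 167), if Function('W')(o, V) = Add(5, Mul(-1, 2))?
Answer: Rational(835, 3) ≈ 278.33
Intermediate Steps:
Function('W')(o, V) = 3 (Function('W')(o, V) = Add(5, -2) = 3)
Mul(Mul(Add(7, Add(-2, Mul(0, -3))), Pow(Add(Function('W')(-4, 4), 0), -1)), 167) = Mul(Mul(Add(7, Add(-2, Mul(0, -3))), Pow(Add(3, 0), -1)), 167) = Mul(Mul(Add(7, Add(-2, 0)), Pow(3, -1)), 167) = Mul(Mul(Add(7, -2), Rational(1, 3)), 167) = Mul(Mul(5, Rational(1, 3)), 167) = Mul(Rational(5, 3), 167) = Rational(835, 3)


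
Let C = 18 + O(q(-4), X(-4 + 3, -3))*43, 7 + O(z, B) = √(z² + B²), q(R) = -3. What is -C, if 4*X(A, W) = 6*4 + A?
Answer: 283 - 43*√673/4 ≈ 4.1209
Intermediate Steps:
X(A, W) = 6 + A/4 (X(A, W) = (6*4 + A)/4 = (24 + A)/4 = 6 + A/4)
O(z, B) = -7 + √(B² + z²) (O(z, B) = -7 + √(z² + B²) = -7 + √(B² + z²))
C = -283 + 43*√673/4 (C = 18 + (-7 + √((6 + (-4 + 3)/4)² + (-3)²))*43 = 18 + (-7 + √((6 + (¼)*(-1))² + 9))*43 = 18 + (-7 + √((6 - ¼)² + 9))*43 = 18 + (-7 + √((23/4)² + 9))*43 = 18 + (-7 + √(529/16 + 9))*43 = 18 + (-7 + √(673/16))*43 = 18 + (-7 + √673/4)*43 = 18 + (-301 + 43*√673/4) = -283 + 43*√673/4 ≈ -4.1209)
-C = -(-283 + 43*√673/4) = 283 - 43*√673/4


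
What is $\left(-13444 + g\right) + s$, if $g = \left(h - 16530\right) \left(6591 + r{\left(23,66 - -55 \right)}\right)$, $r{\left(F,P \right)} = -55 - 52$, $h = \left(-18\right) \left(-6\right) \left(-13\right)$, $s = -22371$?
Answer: $-116319871$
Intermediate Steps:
$h = -1404$ ($h = 108 \left(-13\right) = -1404$)
$r{\left(F,P \right)} = -107$
$g = -116284056$ ($g = \left(-1404 - 16530\right) \left(6591 - 107\right) = \left(-17934\right) 6484 = -116284056$)
$\left(-13444 + g\right) + s = \left(-13444 - 116284056\right) - 22371 = -116297500 - 22371 = -116319871$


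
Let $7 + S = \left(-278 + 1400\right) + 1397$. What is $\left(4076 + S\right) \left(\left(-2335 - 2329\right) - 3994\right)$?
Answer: $-57038904$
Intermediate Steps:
$S = 2512$ ($S = -7 + \left(\left(-278 + 1400\right) + 1397\right) = -7 + \left(1122 + 1397\right) = -7 + 2519 = 2512$)
$\left(4076 + S\right) \left(\left(-2335 - 2329\right) - 3994\right) = \left(4076 + 2512\right) \left(\left(-2335 - 2329\right) - 3994\right) = 6588 \left(-4664 - 3994\right) = 6588 \left(-8658\right) = -57038904$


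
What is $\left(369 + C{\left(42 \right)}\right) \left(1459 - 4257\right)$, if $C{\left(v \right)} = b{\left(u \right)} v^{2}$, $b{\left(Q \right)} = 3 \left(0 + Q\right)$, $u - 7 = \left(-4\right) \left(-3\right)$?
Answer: $-282365766$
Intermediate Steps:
$u = 19$ ($u = 7 - -12 = 7 + 12 = 19$)
$b{\left(Q \right)} = 3 Q$
$C{\left(v \right)} = 57 v^{2}$ ($C{\left(v \right)} = 3 \cdot 19 v^{2} = 57 v^{2}$)
$\left(369 + C{\left(42 \right)}\right) \left(1459 - 4257\right) = \left(369 + 57 \cdot 42^{2}\right) \left(1459 - 4257\right) = \left(369 + 57 \cdot 1764\right) \left(-2798\right) = \left(369 + 100548\right) \left(-2798\right) = 100917 \left(-2798\right) = -282365766$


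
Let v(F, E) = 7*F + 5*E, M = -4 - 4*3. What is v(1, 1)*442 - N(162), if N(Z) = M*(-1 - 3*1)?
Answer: 5240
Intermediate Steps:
M = -16 (M = -4 - 12 = -16)
v(F, E) = 5*E + 7*F
N(Z) = 64 (N(Z) = -16*(-1 - 3*1) = -16*(-1 - 3) = -16*(-4) = 64)
v(1, 1)*442 - N(162) = (5*1 + 7*1)*442 - 1*64 = (5 + 7)*442 - 64 = 12*442 - 64 = 5304 - 64 = 5240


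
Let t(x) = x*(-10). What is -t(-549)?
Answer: -5490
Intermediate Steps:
t(x) = -10*x
-t(-549) = -(-10)*(-549) = -1*5490 = -5490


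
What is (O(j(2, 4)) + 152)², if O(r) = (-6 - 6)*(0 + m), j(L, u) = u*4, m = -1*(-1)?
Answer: 19600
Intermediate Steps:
m = 1
j(L, u) = 4*u
O(r) = -12 (O(r) = (-6 - 6)*(0 + 1) = -12*1 = -12)
(O(j(2, 4)) + 152)² = (-12 + 152)² = 140² = 19600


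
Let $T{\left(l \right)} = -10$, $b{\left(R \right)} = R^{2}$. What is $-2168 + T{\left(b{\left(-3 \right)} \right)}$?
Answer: $-2178$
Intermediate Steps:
$-2168 + T{\left(b{\left(-3 \right)} \right)} = -2168 - 10 = -2178$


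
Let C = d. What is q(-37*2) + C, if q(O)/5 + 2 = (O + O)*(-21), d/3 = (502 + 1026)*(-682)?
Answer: -3110758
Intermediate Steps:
d = -3126288 (d = 3*((502 + 1026)*(-682)) = 3*(1528*(-682)) = 3*(-1042096) = -3126288)
C = -3126288
q(O) = -10 - 210*O (q(O) = -10 + 5*((O + O)*(-21)) = -10 + 5*((2*O)*(-21)) = -10 + 5*(-42*O) = -10 - 210*O)
q(-37*2) + C = (-10 - (-7770)*2) - 3126288 = (-10 - 210*(-74)) - 3126288 = (-10 + 15540) - 3126288 = 15530 - 3126288 = -3110758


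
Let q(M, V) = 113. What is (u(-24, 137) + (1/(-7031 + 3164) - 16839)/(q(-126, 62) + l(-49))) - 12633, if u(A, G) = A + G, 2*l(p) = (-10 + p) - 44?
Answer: -6085258148/475641 ≈ -12794.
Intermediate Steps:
l(p) = -27 + p/2 (l(p) = ((-10 + p) - 44)/2 = (-54 + p)/2 = -27 + p/2)
(u(-24, 137) + (1/(-7031 + 3164) - 16839)/(q(-126, 62) + l(-49))) - 12633 = ((-24 + 137) + (1/(-7031 + 3164) - 16839)/(113 + (-27 + (1/2)*(-49)))) - 12633 = (113 + (1/(-3867) - 16839)/(113 + (-27 - 49/2))) - 12633 = (113 + (-1/3867 - 16839)/(113 - 103/2)) - 12633 = (113 - 65116414/(3867*123/2)) - 12633 = (113 - 65116414/3867*2/123) - 12633 = (113 - 130232828/475641) - 12633 = -76485395/475641 - 12633 = -6085258148/475641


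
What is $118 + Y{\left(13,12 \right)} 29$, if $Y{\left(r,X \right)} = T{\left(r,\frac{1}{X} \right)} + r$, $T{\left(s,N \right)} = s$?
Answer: $872$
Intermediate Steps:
$Y{\left(r,X \right)} = 2 r$ ($Y{\left(r,X \right)} = r + r = 2 r$)
$118 + Y{\left(13,12 \right)} 29 = 118 + 2 \cdot 13 \cdot 29 = 118 + 26 \cdot 29 = 118 + 754 = 872$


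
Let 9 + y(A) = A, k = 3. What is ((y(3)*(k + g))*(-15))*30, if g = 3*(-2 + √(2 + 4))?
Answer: -8100 + 8100*√6 ≈ 11741.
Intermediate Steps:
y(A) = -9 + A
g = -6 + 3*√6 (g = 3*(-2 + √6) = -6 + 3*√6 ≈ 1.3485)
((y(3)*(k + g))*(-15))*30 = (((-9 + 3)*(3 + (-6 + 3*√6)))*(-15))*30 = (-6*(-3 + 3*√6)*(-15))*30 = ((18 - 18*√6)*(-15))*30 = (-270 + 270*√6)*30 = -8100 + 8100*√6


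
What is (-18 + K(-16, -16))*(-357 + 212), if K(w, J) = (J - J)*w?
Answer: 2610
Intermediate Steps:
K(w, J) = 0 (K(w, J) = 0*w = 0)
(-18 + K(-16, -16))*(-357 + 212) = (-18 + 0)*(-357 + 212) = -18*(-145) = 2610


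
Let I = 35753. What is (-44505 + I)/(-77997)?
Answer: 8752/77997 ≈ 0.11221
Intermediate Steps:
(-44505 + I)/(-77997) = (-44505 + 35753)/(-77997) = -8752*(-1/77997) = 8752/77997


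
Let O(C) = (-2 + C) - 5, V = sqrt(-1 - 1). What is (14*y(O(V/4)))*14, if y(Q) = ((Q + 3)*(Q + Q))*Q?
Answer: -75950 + 41111*I*sqrt(2)/4 ≈ -75950.0 + 14535.0*I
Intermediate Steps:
V = I*sqrt(2) (V = sqrt(-2) = I*sqrt(2) ≈ 1.4142*I)
O(C) = -7 + C
y(Q) = 2*Q**2*(3 + Q) (y(Q) = ((3 + Q)*(2*Q))*Q = (2*Q*(3 + Q))*Q = 2*Q**2*(3 + Q))
(14*y(O(V/4)))*14 = (14*(2*(-7 + (I*sqrt(2))/4)**2*(3 + (-7 + (I*sqrt(2))/4))))*14 = (14*(2*(-7 + (I*sqrt(2))*(1/4))**2*(3 + (-7 + (I*sqrt(2))*(1/4)))))*14 = (14*(2*(-7 + I*sqrt(2)/4)**2*(3 + (-7 + I*sqrt(2)/4))))*14 = (14*(2*(-7 + I*sqrt(2)/4)**2*(-4 + I*sqrt(2)/4)))*14 = (28*(-7 + I*sqrt(2)/4)**2*(-4 + I*sqrt(2)/4))*14 = 392*(-7 + I*sqrt(2)/4)**2*(-4 + I*sqrt(2)/4)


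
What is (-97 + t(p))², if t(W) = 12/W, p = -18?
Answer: 85849/9 ≈ 9538.8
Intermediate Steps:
(-97 + t(p))² = (-97 + 12/(-18))² = (-97 + 12*(-1/18))² = (-97 - ⅔)² = (-293/3)² = 85849/9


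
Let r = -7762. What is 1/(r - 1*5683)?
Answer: -1/13445 ≈ -7.4377e-5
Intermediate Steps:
1/(r - 1*5683) = 1/(-7762 - 1*5683) = 1/(-7762 - 5683) = 1/(-13445) = -1/13445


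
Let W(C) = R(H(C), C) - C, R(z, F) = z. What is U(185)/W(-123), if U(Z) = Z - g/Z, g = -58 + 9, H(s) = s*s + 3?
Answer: 34274/2822175 ≈ 0.012145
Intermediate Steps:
H(s) = 3 + s² (H(s) = s² + 3 = 3 + s²)
g = -49
W(C) = 3 + C² - C (W(C) = (3 + C²) - C = 3 + C² - C)
U(Z) = Z + 49/Z (U(Z) = Z - (-49)/Z = Z + 49/Z)
U(185)/W(-123) = (185 + 49/185)/(3 + (-123)² - 1*(-123)) = (185 + 49*(1/185))/(3 + 15129 + 123) = (185 + 49/185)/15255 = (34274/185)*(1/15255) = 34274/2822175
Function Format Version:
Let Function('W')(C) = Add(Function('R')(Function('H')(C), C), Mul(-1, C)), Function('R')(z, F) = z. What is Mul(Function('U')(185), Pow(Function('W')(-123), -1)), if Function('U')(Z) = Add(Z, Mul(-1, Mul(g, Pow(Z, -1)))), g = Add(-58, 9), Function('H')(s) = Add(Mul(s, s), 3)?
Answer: Rational(34274, 2822175) ≈ 0.012145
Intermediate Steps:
Function('H')(s) = Add(3, Pow(s, 2)) (Function('H')(s) = Add(Pow(s, 2), 3) = Add(3, Pow(s, 2)))
g = -49
Function('W')(C) = Add(3, Pow(C, 2), Mul(-1, C)) (Function('W')(C) = Add(Add(3, Pow(C, 2)), Mul(-1, C)) = Add(3, Pow(C, 2), Mul(-1, C)))
Function('U')(Z) = Add(Z, Mul(49, Pow(Z, -1))) (Function('U')(Z) = Add(Z, Mul(-1, Mul(-49, Pow(Z, -1)))) = Add(Z, Mul(49, Pow(Z, -1))))
Mul(Function('U')(185), Pow(Function('W')(-123), -1)) = Mul(Add(185, Mul(49, Pow(185, -1))), Pow(Add(3, Pow(-123, 2), Mul(-1, -123)), -1)) = Mul(Add(185, Mul(49, Rational(1, 185))), Pow(Add(3, 15129, 123), -1)) = Mul(Add(185, Rational(49, 185)), Pow(15255, -1)) = Mul(Rational(34274, 185), Rational(1, 15255)) = Rational(34274, 2822175)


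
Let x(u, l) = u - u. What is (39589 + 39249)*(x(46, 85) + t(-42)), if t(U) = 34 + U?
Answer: -630704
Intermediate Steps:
x(u, l) = 0
(39589 + 39249)*(x(46, 85) + t(-42)) = (39589 + 39249)*(0 + (34 - 42)) = 78838*(0 - 8) = 78838*(-8) = -630704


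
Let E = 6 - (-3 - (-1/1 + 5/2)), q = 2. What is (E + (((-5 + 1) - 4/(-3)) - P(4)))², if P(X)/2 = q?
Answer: 529/36 ≈ 14.694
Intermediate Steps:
P(X) = 4 (P(X) = 2*2 = 4)
E = 21/2 (E = 6 - (-3 - (-1*1 + 5*(½))) = 6 - (-3 - (-1 + 5/2)) = 6 - (-3 - 1*3/2) = 6 - (-3 - 3/2) = 6 - 1*(-9/2) = 6 + 9/2 = 21/2 ≈ 10.500)
(E + (((-5 + 1) - 4/(-3)) - P(4)))² = (21/2 + (((-5 + 1) - 4/(-3)) - 1*4))² = (21/2 + ((-4 - 4*(-⅓)) - 4))² = (21/2 + ((-4 + 4/3) - 4))² = (21/2 + (-8/3 - 4))² = (21/2 - 20/3)² = (23/6)² = 529/36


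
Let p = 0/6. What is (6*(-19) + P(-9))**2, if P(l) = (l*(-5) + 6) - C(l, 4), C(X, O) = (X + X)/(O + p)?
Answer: 13689/4 ≈ 3422.3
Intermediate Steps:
p = 0 (p = 0*(1/6) = 0)
C(X, O) = 2*X/O (C(X, O) = (X + X)/(O + 0) = (2*X)/O = 2*X/O)
P(l) = 6 - 11*l/2 (P(l) = (l*(-5) + 6) - 2*l/4 = (-5*l + 6) - 2*l/4 = (6 - 5*l) - l/2 = 6 - 11*l/2)
(6*(-19) + P(-9))**2 = (6*(-19) + (6 - 11/2*(-9)))**2 = (-114 + (6 + 99/2))**2 = (-114 + 111/2)**2 = (-117/2)**2 = 13689/4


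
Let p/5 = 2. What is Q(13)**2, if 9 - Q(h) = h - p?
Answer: 36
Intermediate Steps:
p = 10 (p = 5*2 = 10)
Q(h) = 19 - h (Q(h) = 9 - (h - 1*10) = 9 - (h - 10) = 9 - (-10 + h) = 9 + (10 - h) = 19 - h)
Q(13)**2 = (19 - 1*13)**2 = (19 - 13)**2 = 6**2 = 36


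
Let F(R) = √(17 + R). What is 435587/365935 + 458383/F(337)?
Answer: 435587/365935 + 458383*√354/354 ≈ 24364.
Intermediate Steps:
435587/365935 + 458383/F(337) = 435587/365935 + 458383/(√(17 + 337)) = 435587*(1/365935) + 458383/(√354) = 435587/365935 + 458383*(√354/354) = 435587/365935 + 458383*√354/354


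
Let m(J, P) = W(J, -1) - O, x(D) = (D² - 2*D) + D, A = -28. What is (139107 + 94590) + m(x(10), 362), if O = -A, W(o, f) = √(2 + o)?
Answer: 233669 + 2*√23 ≈ 2.3368e+5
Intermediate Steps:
O = 28 (O = -1*(-28) = 28)
x(D) = D² - D
m(J, P) = -28 + √(2 + J) (m(J, P) = √(2 + J) - 1*28 = √(2 + J) - 28 = -28 + √(2 + J))
(139107 + 94590) + m(x(10), 362) = (139107 + 94590) + (-28 + √(2 + 10*(-1 + 10))) = 233697 + (-28 + √(2 + 10*9)) = 233697 + (-28 + √(2 + 90)) = 233697 + (-28 + √92) = 233697 + (-28 + 2*√23) = 233669 + 2*√23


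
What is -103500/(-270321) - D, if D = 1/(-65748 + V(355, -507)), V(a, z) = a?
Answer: 2256148607/5892367051 ≈ 0.38289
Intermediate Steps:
D = -1/65393 (D = 1/(-65748 + 355) = 1/(-65393) = -1/65393 ≈ -1.5292e-5)
-103500/(-270321) - D = -103500/(-270321) - 1*(-1/65393) = -103500*(-1/270321) + 1/65393 = 34500/90107 + 1/65393 = 2256148607/5892367051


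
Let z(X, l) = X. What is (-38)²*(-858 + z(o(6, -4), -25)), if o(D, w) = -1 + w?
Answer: -1246172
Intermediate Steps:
(-38)²*(-858 + z(o(6, -4), -25)) = (-38)²*(-858 + (-1 - 4)) = 1444*(-858 - 5) = 1444*(-863) = -1246172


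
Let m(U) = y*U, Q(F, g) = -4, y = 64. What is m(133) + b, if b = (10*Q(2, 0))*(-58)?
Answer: 10832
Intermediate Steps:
m(U) = 64*U
b = 2320 (b = (10*(-4))*(-58) = -40*(-58) = 2320)
m(133) + b = 64*133 + 2320 = 8512 + 2320 = 10832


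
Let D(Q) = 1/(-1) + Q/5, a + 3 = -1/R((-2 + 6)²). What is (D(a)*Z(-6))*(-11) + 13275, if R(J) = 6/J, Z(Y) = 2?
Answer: 199829/15 ≈ 13322.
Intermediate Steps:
a = -17/3 (a = -3 - 1/(6/((-2 + 6)²)) = -3 - 1/(6/(4²)) = -3 - 1/(6/16) = -3 - 1/(6*(1/16)) = -3 - 1/3/8 = -3 - 1*8/3 = -3 - 8/3 = -17/3 ≈ -5.6667)
D(Q) = -1 + Q/5 (D(Q) = 1*(-1) + Q*(⅕) = -1 + Q/5)
(D(a)*Z(-6))*(-11) + 13275 = ((-1 + (⅕)*(-17/3))*2)*(-11) + 13275 = ((-1 - 17/15)*2)*(-11) + 13275 = -32/15*2*(-11) + 13275 = -64/15*(-11) + 13275 = 704/15 + 13275 = 199829/15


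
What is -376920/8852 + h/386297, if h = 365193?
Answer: -35592594201/854875261 ≈ -41.635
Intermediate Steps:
-376920/8852 + h/386297 = -376920/8852 + 365193/386297 = -376920*1/8852 + 365193*(1/386297) = -94230/2213 + 365193/386297 = -35592594201/854875261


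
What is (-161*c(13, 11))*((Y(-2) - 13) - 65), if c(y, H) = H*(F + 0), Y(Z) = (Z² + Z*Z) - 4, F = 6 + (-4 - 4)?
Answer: -262108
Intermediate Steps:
F = -2 (F = 6 - 8 = -2)
Y(Z) = -4 + 2*Z² (Y(Z) = (Z² + Z²) - 4 = 2*Z² - 4 = -4 + 2*Z²)
c(y, H) = -2*H (c(y, H) = H*(-2 + 0) = H*(-2) = -2*H)
(-161*c(13, 11))*((Y(-2) - 13) - 65) = (-(-322)*11)*(((-4 + 2*(-2)²) - 13) - 65) = (-161*(-22))*(((-4 + 2*4) - 13) - 65) = 3542*(((-4 + 8) - 13) - 65) = 3542*((4 - 13) - 65) = 3542*(-9 - 65) = 3542*(-74) = -262108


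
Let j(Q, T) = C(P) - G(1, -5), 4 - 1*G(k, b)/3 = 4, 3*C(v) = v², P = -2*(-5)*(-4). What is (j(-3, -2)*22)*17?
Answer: 598400/3 ≈ 1.9947e+5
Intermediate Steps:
P = -40 (P = 10*(-4) = -40)
C(v) = v²/3
G(k, b) = 0 (G(k, b) = 12 - 3*4 = 12 - 12 = 0)
j(Q, T) = 1600/3 (j(Q, T) = (⅓)*(-40)² - 1*0 = (⅓)*1600 + 0 = 1600/3 + 0 = 1600/3)
(j(-3, -2)*22)*17 = ((1600/3)*22)*17 = (35200/3)*17 = 598400/3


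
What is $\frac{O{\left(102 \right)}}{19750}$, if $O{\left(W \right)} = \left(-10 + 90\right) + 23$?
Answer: $\frac{103}{19750} \approx 0.0052152$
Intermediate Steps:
$O{\left(W \right)} = 103$ ($O{\left(W \right)} = 80 + 23 = 103$)
$\frac{O{\left(102 \right)}}{19750} = \frac{103}{19750}$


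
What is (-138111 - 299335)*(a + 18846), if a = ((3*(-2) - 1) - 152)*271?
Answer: 10605003378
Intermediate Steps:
a = -43089 (a = ((-6 - 1) - 152)*271 = (-7 - 152)*271 = -159*271 = -43089)
(-138111 - 299335)*(a + 18846) = (-138111 - 299335)*(-43089 + 18846) = -437446*(-24243) = 10605003378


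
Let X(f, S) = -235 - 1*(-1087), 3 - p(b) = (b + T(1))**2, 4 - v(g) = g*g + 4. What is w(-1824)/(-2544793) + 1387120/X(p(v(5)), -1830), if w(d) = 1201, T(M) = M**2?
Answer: 882483060727/542040909 ≈ 1628.1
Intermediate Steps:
v(g) = -g**2 (v(g) = 4 - (g*g + 4) = 4 - (g**2 + 4) = 4 - (4 + g**2) = 4 + (-4 - g**2) = -g**2)
p(b) = 3 - (1 + b)**2 (p(b) = 3 - (b + 1**2)**2 = 3 - (b + 1)**2 = 3 - (1 + b)**2)
X(f, S) = 852 (X(f, S) = -235 + 1087 = 852)
w(-1824)/(-2544793) + 1387120/X(p(v(5)), -1830) = 1201/(-2544793) + 1387120/852 = 1201*(-1/2544793) + 1387120*(1/852) = -1201/2544793 + 346780/213 = 882483060727/542040909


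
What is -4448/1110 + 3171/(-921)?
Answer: -1269403/170385 ≈ -7.4502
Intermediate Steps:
-4448/1110 + 3171/(-921) = -4448*1/1110 + 3171*(-1/921) = -2224/555 - 1057/307 = -1269403/170385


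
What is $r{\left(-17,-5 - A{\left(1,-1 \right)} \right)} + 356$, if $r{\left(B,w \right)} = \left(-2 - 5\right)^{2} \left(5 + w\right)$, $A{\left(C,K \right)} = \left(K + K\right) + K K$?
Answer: $405$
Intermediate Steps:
$A{\left(C,K \right)} = K^{2} + 2 K$ ($A{\left(C,K \right)} = 2 K + K^{2} = K^{2} + 2 K$)
$r{\left(B,w \right)} = 245 + 49 w$ ($r{\left(B,w \right)} = \left(-7\right)^{2} \left(5 + w\right) = 49 \left(5 + w\right) = 245 + 49 w$)
$r{\left(-17,-5 - A{\left(1,-1 \right)} \right)} + 356 = \left(245 + 49 \left(-5 - - (2 - 1)\right)\right) + 356 = \left(245 + 49 \left(-5 - \left(-1\right) 1\right)\right) + 356 = \left(245 + 49 \left(-5 - -1\right)\right) + 356 = \left(245 + 49 \left(-5 + 1\right)\right) + 356 = \left(245 + 49 \left(-4\right)\right) + 356 = \left(245 - 196\right) + 356 = 49 + 356 = 405$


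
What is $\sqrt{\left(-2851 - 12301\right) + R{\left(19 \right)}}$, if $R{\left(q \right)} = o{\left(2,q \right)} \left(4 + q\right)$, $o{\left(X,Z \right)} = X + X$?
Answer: $2 i \sqrt{3765} \approx 122.72 i$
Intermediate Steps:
$o{\left(X,Z \right)} = 2 X$
$R{\left(q \right)} = 16 + 4 q$ ($R{\left(q \right)} = 2 \cdot 2 \left(4 + q\right) = 4 \left(4 + q\right) = 16 + 4 q$)
$\sqrt{\left(-2851 - 12301\right) + R{\left(19 \right)}} = \sqrt{\left(-2851 - 12301\right) + \left(16 + 4 \cdot 19\right)} = \sqrt{-15152 + \left(16 + 76\right)} = \sqrt{-15152 + 92} = \sqrt{-15060} = 2 i \sqrt{3765}$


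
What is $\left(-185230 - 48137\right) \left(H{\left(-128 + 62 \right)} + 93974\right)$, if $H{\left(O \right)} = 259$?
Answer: $-21990872511$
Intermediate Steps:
$\left(-185230 - 48137\right) \left(H{\left(-128 + 62 \right)} + 93974\right) = \left(-185230 - 48137\right) \left(259 + 93974\right) = \left(-233367\right) 94233 = -21990872511$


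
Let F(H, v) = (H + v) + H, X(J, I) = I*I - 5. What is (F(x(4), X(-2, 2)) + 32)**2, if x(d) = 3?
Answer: 1369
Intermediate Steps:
X(J, I) = -5 + I**2 (X(J, I) = I**2 - 5 = -5 + I**2)
F(H, v) = v + 2*H
(F(x(4), X(-2, 2)) + 32)**2 = (((-5 + 2**2) + 2*3) + 32)**2 = (((-5 + 4) + 6) + 32)**2 = ((-1 + 6) + 32)**2 = (5 + 32)**2 = 37**2 = 1369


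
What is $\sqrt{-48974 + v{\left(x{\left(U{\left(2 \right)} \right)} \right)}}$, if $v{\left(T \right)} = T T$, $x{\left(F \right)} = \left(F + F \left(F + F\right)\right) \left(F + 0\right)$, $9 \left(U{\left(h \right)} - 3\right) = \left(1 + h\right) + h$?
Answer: $\frac{i \sqrt{20438930030}}{729} \approx 196.11 i$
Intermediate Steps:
$U{\left(h \right)} = \frac{28}{9} + \frac{2 h}{9}$ ($U{\left(h \right)} = 3 + \frac{\left(1 + h\right) + h}{9} = 3 + \frac{1 + 2 h}{9} = 3 + \left(\frac{1}{9} + \frac{2 h}{9}\right) = \frac{28}{9} + \frac{2 h}{9}$)
$x{\left(F \right)} = F \left(F + 2 F^{2}\right)$ ($x{\left(F \right)} = \left(F + F 2 F\right) F = \left(F + 2 F^{2}\right) F = F \left(F + 2 F^{2}\right)$)
$v{\left(T \right)} = T^{2}$
$\sqrt{-48974 + v{\left(x{\left(U{\left(2 \right)} \right)} \right)}} = \sqrt{-48974 + \left(\left(\frac{28}{9} + \frac{2}{9} \cdot 2\right)^{2} \left(1 + 2 \left(\frac{28}{9} + \frac{2}{9} \cdot 2\right)\right)\right)^{2}} = \sqrt{-48974 + \left(\left(\frac{28}{9} + \frac{4}{9}\right)^{2} \left(1 + 2 \left(\frac{28}{9} + \frac{4}{9}\right)\right)\right)^{2}} = \sqrt{-48974 + \left(\left(\frac{32}{9}\right)^{2} \left(1 + 2 \cdot \frac{32}{9}\right)\right)^{2}} = \sqrt{-48974 + \left(\frac{1024 \left(1 + \frac{64}{9}\right)}{81}\right)^{2}} = \sqrt{-48974 + \left(\frac{1024}{81} \cdot \frac{73}{9}\right)^{2}} = \sqrt{-48974 + \left(\frac{74752}{729}\right)^{2}} = \sqrt{-48974 + \frac{5587861504}{531441}} = \sqrt{- \frac{20438930030}{531441}} = \frac{i \sqrt{20438930030}}{729}$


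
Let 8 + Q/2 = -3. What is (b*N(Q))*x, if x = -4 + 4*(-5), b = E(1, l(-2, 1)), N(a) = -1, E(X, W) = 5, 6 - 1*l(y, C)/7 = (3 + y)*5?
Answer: 120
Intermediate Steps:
l(y, C) = -63 - 35*y (l(y, C) = 42 - 7*(3 + y)*5 = 42 - 7*(15 + 5*y) = 42 + (-105 - 35*y) = -63 - 35*y)
Q = -22 (Q = -16 + 2*(-3) = -16 - 6 = -22)
b = 5
x = -24 (x = -4 - 20 = -24)
(b*N(Q))*x = (5*(-1))*(-24) = -5*(-24) = 120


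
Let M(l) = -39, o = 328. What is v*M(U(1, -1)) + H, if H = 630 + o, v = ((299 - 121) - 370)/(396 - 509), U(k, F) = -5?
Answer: 100766/113 ≈ 891.73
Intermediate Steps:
v = 192/113 (v = (178 - 370)/(-113) = -192*(-1/113) = 192/113 ≈ 1.6991)
H = 958 (H = 630 + 328 = 958)
v*M(U(1, -1)) + H = (192/113)*(-39) + 958 = -7488/113 + 958 = 100766/113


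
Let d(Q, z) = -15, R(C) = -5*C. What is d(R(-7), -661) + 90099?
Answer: 90084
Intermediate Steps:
d(R(-7), -661) + 90099 = -15 + 90099 = 90084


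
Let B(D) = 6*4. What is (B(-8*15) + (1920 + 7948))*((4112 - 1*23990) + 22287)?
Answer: 23829828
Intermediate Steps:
B(D) = 24
(B(-8*15) + (1920 + 7948))*((4112 - 1*23990) + 22287) = (24 + (1920 + 7948))*((4112 - 1*23990) + 22287) = (24 + 9868)*((4112 - 23990) + 22287) = 9892*(-19878 + 22287) = 9892*2409 = 23829828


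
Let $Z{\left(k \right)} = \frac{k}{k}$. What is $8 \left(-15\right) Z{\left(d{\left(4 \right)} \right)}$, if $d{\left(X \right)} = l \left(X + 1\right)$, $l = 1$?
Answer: $-120$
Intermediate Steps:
$d{\left(X \right)} = 1 + X$ ($d{\left(X \right)} = 1 \left(X + 1\right) = 1 \left(1 + X\right) = 1 + X$)
$Z{\left(k \right)} = 1$
$8 \left(-15\right) Z{\left(d{\left(4 \right)} \right)} = 8 \left(-15\right) 1 = \left(-120\right) 1 = -120$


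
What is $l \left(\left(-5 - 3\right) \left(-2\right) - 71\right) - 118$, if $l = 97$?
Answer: $-5453$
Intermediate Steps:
$l \left(\left(-5 - 3\right) \left(-2\right) - 71\right) - 118 = 97 \left(\left(-5 - 3\right) \left(-2\right) - 71\right) - 118 = 97 \left(\left(-8\right) \left(-2\right) - 71\right) - 118 = 97 \left(16 - 71\right) - 118 = 97 \left(-55\right) - 118 = -5335 - 118 = -5453$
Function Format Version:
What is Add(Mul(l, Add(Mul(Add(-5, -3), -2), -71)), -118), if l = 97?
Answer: -5453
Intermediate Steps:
Add(Mul(l, Add(Mul(Add(-5, -3), -2), -71)), -118) = Add(Mul(97, Add(Mul(Add(-5, -3), -2), -71)), -118) = Add(Mul(97, Add(Mul(-8, -2), -71)), -118) = Add(Mul(97, Add(16, -71)), -118) = Add(Mul(97, -55), -118) = Add(-5335, -118) = -5453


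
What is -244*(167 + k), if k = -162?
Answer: -1220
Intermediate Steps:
-244*(167 + k) = -244*(167 - 162) = -244*5 = -1220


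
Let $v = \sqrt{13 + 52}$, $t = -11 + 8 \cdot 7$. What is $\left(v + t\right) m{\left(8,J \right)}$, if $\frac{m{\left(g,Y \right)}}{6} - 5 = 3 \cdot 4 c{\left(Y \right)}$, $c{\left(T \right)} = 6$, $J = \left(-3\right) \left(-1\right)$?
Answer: $20790 + 462 \sqrt{65} \approx 24515.0$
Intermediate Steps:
$J = 3$
$t = 45$ ($t = -11 + 56 = 45$)
$m{\left(g,Y \right)} = 462$ ($m{\left(g,Y \right)} = 30 + 6 \cdot 3 \cdot 4 \cdot 6 = 30 + 6 \cdot 12 \cdot 6 = 30 + 6 \cdot 72 = 30 + 432 = 462$)
$v = \sqrt{65} \approx 8.0623$
$\left(v + t\right) m{\left(8,J \right)} = \left(\sqrt{65} + 45\right) 462 = \left(45 + \sqrt{65}\right) 462 = 20790 + 462 \sqrt{65}$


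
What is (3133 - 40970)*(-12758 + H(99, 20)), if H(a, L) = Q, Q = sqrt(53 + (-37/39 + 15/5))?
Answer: 482724446 - 37837*sqrt(83733)/39 ≈ 4.8244e+8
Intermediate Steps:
Q = sqrt(83733)/39 (Q = sqrt(53 + (-37*1/39 + 15*(1/5))) = sqrt(53 + (-37/39 + 3)) = sqrt(53 + 80/39) = sqrt(2147/39) = sqrt(83733)/39 ≈ 7.4197)
H(a, L) = sqrt(83733)/39
(3133 - 40970)*(-12758 + H(99, 20)) = (3133 - 40970)*(-12758 + sqrt(83733)/39) = -37837*(-12758 + sqrt(83733)/39) = 482724446 - 37837*sqrt(83733)/39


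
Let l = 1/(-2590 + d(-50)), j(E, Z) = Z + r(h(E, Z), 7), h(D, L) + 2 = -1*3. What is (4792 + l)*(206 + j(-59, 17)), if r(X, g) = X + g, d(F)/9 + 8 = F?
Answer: 3355358175/3112 ≈ 1.0782e+6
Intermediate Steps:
d(F) = -72 + 9*F
h(D, L) = -5 (h(D, L) = -2 - 1*3 = -2 - 3 = -5)
j(E, Z) = 2 + Z (j(E, Z) = Z + (-5 + 7) = Z + 2 = 2 + Z)
l = -1/3112 (l = 1/(-2590 + (-72 + 9*(-50))) = 1/(-2590 + (-72 - 450)) = 1/(-2590 - 522) = 1/(-3112) = -1/3112 ≈ -0.00032134)
(4792 + l)*(206 + j(-59, 17)) = (4792 - 1/3112)*(206 + (2 + 17)) = 14912703*(206 + 19)/3112 = (14912703/3112)*225 = 3355358175/3112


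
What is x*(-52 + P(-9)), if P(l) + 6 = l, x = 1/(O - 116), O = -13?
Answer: 67/129 ≈ 0.51938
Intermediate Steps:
x = -1/129 (x = 1/(-13 - 116) = 1/(-129) = -1/129 ≈ -0.0077519)
P(l) = -6 + l
x*(-52 + P(-9)) = -(-52 + (-6 - 9))/129 = -(-52 - 15)/129 = -1/129*(-67) = 67/129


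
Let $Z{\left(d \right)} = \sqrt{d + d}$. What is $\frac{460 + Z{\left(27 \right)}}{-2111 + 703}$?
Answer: $- \frac{115}{352} - \frac{3 \sqrt{6}}{1408} \approx -0.33192$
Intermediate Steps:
$Z{\left(d \right)} = \sqrt{2} \sqrt{d}$ ($Z{\left(d \right)} = \sqrt{2 d} = \sqrt{2} \sqrt{d}$)
$\frac{460 + Z{\left(27 \right)}}{-2111 + 703} = \frac{460 + \sqrt{2} \sqrt{27}}{-2111 + 703} = \frac{460 + \sqrt{2} \cdot 3 \sqrt{3}}{-1408} = \left(460 + 3 \sqrt{6}\right) \left(- \frac{1}{1408}\right) = - \frac{115}{352} - \frac{3 \sqrt{6}}{1408}$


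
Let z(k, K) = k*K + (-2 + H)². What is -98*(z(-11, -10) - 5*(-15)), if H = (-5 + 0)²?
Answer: -69972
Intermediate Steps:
H = 25 (H = (-5)² = 25)
z(k, K) = 529 + K*k (z(k, K) = k*K + (-2 + 25)² = K*k + 23² = K*k + 529 = 529 + K*k)
-98*(z(-11, -10) - 5*(-15)) = -98*((529 - 10*(-11)) - 5*(-15)) = -98*((529 + 110) + 75) = -98*(639 + 75) = -98*714 = -69972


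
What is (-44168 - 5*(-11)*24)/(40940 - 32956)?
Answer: -2678/499 ≈ -5.3667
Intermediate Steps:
(-44168 - 5*(-11)*24)/(40940 - 32956) = (-44168 + 55*24)/7984 = (-44168 + 1320)*(1/7984) = -42848*1/7984 = -2678/499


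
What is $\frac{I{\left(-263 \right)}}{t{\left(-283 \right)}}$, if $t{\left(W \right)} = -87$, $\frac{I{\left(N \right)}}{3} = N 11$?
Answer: $\frac{2893}{29} \approx 99.759$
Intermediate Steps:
$I{\left(N \right)} = 33 N$ ($I{\left(N \right)} = 3 N 11 = 3 \cdot 11 N = 33 N$)
$\frac{I{\left(-263 \right)}}{t{\left(-283 \right)}} = \frac{33 \left(-263\right)}{-87} = \left(-8679\right) \left(- \frac{1}{87}\right) = \frac{2893}{29}$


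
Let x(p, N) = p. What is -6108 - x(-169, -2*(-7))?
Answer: -5939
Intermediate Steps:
-6108 - x(-169, -2*(-7)) = -6108 - 1*(-169) = -6108 + 169 = -5939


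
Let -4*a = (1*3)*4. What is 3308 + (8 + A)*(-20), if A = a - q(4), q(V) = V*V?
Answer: 3528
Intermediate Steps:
q(V) = V²
a = -3 (a = -1*3*4/4 = -3*4/4 = -¼*12 = -3)
A = -19 (A = -3 - 1*4² = -3 - 1*16 = -3 - 16 = -19)
3308 + (8 + A)*(-20) = 3308 + (8 - 19)*(-20) = 3308 - 11*(-20) = 3308 + 220 = 3528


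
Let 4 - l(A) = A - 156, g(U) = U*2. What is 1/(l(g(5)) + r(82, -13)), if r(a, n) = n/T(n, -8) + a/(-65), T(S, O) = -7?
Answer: 455/68521 ≈ 0.0066403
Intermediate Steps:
g(U) = 2*U
r(a, n) = -n/7 - a/65 (r(a, n) = n/(-7) + a/(-65) = n*(-⅐) + a*(-1/65) = -n/7 - a/65)
l(A) = 160 - A (l(A) = 4 - (A - 156) = 4 - (-156 + A) = 4 + (156 - A) = 160 - A)
1/(l(g(5)) + r(82, -13)) = 1/((160 - 2*5) + (-⅐*(-13) - 1/65*82)) = 1/((160 - 1*10) + (13/7 - 82/65)) = 1/((160 - 10) + 271/455) = 1/(150 + 271/455) = 1/(68521/455) = 455/68521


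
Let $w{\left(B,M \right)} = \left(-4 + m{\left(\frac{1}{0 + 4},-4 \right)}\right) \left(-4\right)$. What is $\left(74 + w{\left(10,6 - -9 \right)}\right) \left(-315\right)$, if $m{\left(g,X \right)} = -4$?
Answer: $-33390$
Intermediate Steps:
$w{\left(B,M \right)} = 32$ ($w{\left(B,M \right)} = \left(-4 - 4\right) \left(-4\right) = \left(-8\right) \left(-4\right) = 32$)
$\left(74 + w{\left(10,6 - -9 \right)}\right) \left(-315\right) = \left(74 + 32\right) \left(-315\right) = 106 \left(-315\right) = -33390$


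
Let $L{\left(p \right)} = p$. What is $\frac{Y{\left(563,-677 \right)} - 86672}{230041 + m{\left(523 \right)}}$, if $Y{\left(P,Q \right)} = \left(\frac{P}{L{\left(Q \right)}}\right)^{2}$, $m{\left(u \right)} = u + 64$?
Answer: $- \frac{39723974119}{105703500612} \approx -0.37581$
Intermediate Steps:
$m{\left(u \right)} = 64 + u$
$Y{\left(P,Q \right)} = \frac{P^{2}}{Q^{2}}$ ($Y{\left(P,Q \right)} = \left(\frac{P}{Q}\right)^{2} = \frac{P^{2}}{Q^{2}}$)
$\frac{Y{\left(563,-677 \right)} - 86672}{230041 + m{\left(523 \right)}} = \frac{\frac{563^{2}}{458329} - 86672}{230041 + \left(64 + 523\right)} = \frac{316969 \cdot \frac{1}{458329} - 86672}{230041 + 587} = \frac{\frac{316969}{458329} - 86672}{230628} = \left(- \frac{39723974119}{458329}\right) \frac{1}{230628} = - \frac{39723974119}{105703500612}$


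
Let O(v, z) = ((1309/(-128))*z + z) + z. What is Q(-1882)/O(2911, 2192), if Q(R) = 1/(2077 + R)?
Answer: -8/28130895 ≈ -2.8438e-7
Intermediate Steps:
O(v, z) = -1053*z/128 (O(v, z) = ((1309*(-1/128))*z + z) + z = (-1309*z/128 + z) + z = -1181*z/128 + z = -1053*z/128)
Q(-1882)/O(2911, 2192) = 1/((2077 - 1882)*((-1053/128*2192))) = 1/(195*(-144261/8)) = (1/195)*(-8/144261) = -8/28130895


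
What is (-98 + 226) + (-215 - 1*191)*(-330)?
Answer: 134108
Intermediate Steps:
(-98 + 226) + (-215 - 1*191)*(-330) = 128 + (-215 - 191)*(-330) = 128 - 406*(-330) = 128 + 133980 = 134108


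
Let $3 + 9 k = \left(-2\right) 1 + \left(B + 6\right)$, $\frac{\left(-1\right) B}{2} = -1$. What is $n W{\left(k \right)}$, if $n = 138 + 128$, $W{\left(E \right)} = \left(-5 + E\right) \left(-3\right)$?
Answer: $3724$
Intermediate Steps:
$B = 2$ ($B = \left(-2\right) \left(-1\right) = 2$)
$k = \frac{1}{3}$ ($k = - \frac{1}{3} + \frac{\left(-2\right) 1 + \left(2 + 6\right)}{9} = - \frac{1}{3} + \frac{-2 + 8}{9} = - \frac{1}{3} + \frac{1}{9} \cdot 6 = - \frac{1}{3} + \frac{2}{3} = \frac{1}{3} \approx 0.33333$)
$W{\left(E \right)} = 15 - 3 E$
$n = 266$
$n W{\left(k \right)} = 266 \left(15 - 1\right) = 266 \cdot 14 = 3724$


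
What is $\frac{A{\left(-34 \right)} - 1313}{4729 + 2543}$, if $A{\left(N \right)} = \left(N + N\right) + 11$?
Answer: $- \frac{685}{3636} \approx -0.18839$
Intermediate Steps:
$A{\left(N \right)} = 11 + 2 N$ ($A{\left(N \right)} = 2 N + 11 = 11 + 2 N$)
$\frac{A{\left(-34 \right)} - 1313}{4729 + 2543} = \frac{\left(11 + 2 \left(-34\right)\right) - 1313}{4729 + 2543} = \frac{\left(11 - 68\right) - 1313}{7272} = \left(-57 - 1313\right) \frac{1}{7272} = \left(-1370\right) \frac{1}{7272} = - \frac{685}{3636}$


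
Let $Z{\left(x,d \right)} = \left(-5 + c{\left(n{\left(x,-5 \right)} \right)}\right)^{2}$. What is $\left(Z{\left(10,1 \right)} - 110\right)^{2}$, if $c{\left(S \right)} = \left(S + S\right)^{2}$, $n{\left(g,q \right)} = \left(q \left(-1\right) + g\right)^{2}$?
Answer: $1681346460879906757225$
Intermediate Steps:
$n{\left(g,q \right)} = \left(g - q\right)^{2}$ ($n{\left(g,q \right)} = \left(- q + g\right)^{2} = \left(g - q\right)^{2}$)
$c{\left(S \right)} = 4 S^{2}$ ($c{\left(S \right)} = \left(2 S\right)^{2} = 4 S^{2}$)
$Z{\left(x,d \right)} = \left(-5 + 4 \left(5 + x\right)^{4}\right)^{2}$ ($Z{\left(x,d \right)} = \left(-5 + 4 \left(\left(x - -5\right)^{2}\right)^{2}\right)^{2} = \left(-5 + 4 \left(\left(x + 5\right)^{2}\right)^{2}\right)^{2} = \left(-5 + 4 \left(\left(5 + x\right)^{2}\right)^{2}\right)^{2} = \left(-5 + 4 \left(5 + x\right)^{4}\right)^{2}$)
$\left(Z{\left(10,1 \right)} - 110\right)^{2} = \left(\left(-5 + 4 \left(5 + 10\right)^{4}\right)^{2} - 110\right)^{2} = \left(\left(-5 + 4 \cdot 15^{4}\right)^{2} - 110\right)^{2} = \left(\left(-5 + 4 \cdot 50625\right)^{2} - 110\right)^{2} = \left(\left(-5 + 202500\right)^{2} - 110\right)^{2} = \left(202495^{2} - 110\right)^{2} = \left(41004225025 - 110\right)^{2} = 41004224915^{2} = 1681346460879906757225$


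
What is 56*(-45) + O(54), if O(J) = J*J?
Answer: 396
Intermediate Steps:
O(J) = J²
56*(-45) + O(54) = 56*(-45) + 54² = -2520 + 2916 = 396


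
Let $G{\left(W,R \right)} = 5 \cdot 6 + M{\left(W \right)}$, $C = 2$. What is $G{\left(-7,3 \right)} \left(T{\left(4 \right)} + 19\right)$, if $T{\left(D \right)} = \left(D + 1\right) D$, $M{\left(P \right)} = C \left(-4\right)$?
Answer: $858$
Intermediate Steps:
$M{\left(P \right)} = -8$ ($M{\left(P \right)} = 2 \left(-4\right) = -8$)
$G{\left(W,R \right)} = 22$ ($G{\left(W,R \right)} = 5 \cdot 6 - 8 = 30 - 8 = 22$)
$T{\left(D \right)} = D \left(1 + D\right)$ ($T{\left(D \right)} = \left(1 + D\right) D = D \left(1 + D\right)$)
$G{\left(-7,3 \right)} \left(T{\left(4 \right)} + 19\right) = 22 \left(4 \left(1 + 4\right) + 19\right) = 22 \left(4 \cdot 5 + 19\right) = 22 \left(20 + 19\right) = 22 \cdot 39 = 858$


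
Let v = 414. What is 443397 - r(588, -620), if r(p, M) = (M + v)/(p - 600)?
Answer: 2660279/6 ≈ 4.4338e+5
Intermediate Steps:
r(p, M) = (414 + M)/(-600 + p) (r(p, M) = (M + 414)/(p - 600) = (414 + M)/(-600 + p))
443397 - r(588, -620) = 443397 - (414 - 620)/(-600 + 588) = 443397 - (-206)/(-12) = 443397 - (-1)*(-206)/12 = 443397 - 1*103/6 = 443397 - 103/6 = 2660279/6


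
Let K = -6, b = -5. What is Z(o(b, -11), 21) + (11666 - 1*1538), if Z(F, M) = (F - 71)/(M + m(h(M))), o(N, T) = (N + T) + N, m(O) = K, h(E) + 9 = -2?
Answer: 151828/15 ≈ 10122.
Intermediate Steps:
h(E) = -11 (h(E) = -9 - 2 = -11)
m(O) = -6
o(N, T) = T + 2*N
Z(F, M) = (-71 + F)/(-6 + M) (Z(F, M) = (F - 71)/(M - 6) = (-71 + F)/(-6 + M))
Z(o(b, -11), 21) + (11666 - 1*1538) = (-71 + (-11 + 2*(-5)))/(-6 + 21) + (11666 - 1*1538) = (-71 + (-11 - 10))/15 + (11666 - 1538) = (-71 - 21)/15 + 10128 = (1/15)*(-92) + 10128 = -92/15 + 10128 = 151828/15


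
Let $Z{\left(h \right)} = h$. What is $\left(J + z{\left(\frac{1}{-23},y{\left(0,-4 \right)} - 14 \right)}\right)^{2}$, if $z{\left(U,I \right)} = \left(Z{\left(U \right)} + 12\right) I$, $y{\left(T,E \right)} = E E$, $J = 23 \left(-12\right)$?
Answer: $\frac{33616804}{529} \approx 63548.0$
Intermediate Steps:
$J = -276$
$y{\left(T,E \right)} = E^{2}$
$z{\left(U,I \right)} = I \left(12 + U\right)$ ($z{\left(U,I \right)} = \left(U + 12\right) I = \left(12 + U\right) I = I \left(12 + U\right)$)
$\left(J + z{\left(\frac{1}{-23},y{\left(0,-4 \right)} - 14 \right)}\right)^{2} = \left(-276 + \left(\left(-4\right)^{2} - 14\right) \left(12 + \frac{1}{-23}\right)\right)^{2} = \left(-276 + \left(16 - 14\right) \left(12 - \frac{1}{23}\right)\right)^{2} = \left(-276 + 2 \cdot \frac{275}{23}\right)^{2} = \left(-276 + \frac{550}{23}\right)^{2} = \left(- \frac{5798}{23}\right)^{2} = \frac{33616804}{529}$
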